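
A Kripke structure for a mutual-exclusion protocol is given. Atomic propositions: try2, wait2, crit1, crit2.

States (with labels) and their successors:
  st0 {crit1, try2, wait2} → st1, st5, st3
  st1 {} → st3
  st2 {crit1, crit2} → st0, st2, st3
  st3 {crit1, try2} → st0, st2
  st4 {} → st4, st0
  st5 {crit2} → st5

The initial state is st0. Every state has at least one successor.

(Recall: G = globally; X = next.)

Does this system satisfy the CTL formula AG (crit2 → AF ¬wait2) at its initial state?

States satisfying crit2 → AF ¬wait2: {st0, st1, st2, st3, st4, st5}.
States satisfying AG (crit2 → AF ¬wait2): {st0, st1, st2, st3, st4, st5}.
Every state reachable from st0 satisfies crit2 → AF ¬wait2.
st0 ∈ Sat(AG (crit2 → AF ¬wait2)).

Satisfied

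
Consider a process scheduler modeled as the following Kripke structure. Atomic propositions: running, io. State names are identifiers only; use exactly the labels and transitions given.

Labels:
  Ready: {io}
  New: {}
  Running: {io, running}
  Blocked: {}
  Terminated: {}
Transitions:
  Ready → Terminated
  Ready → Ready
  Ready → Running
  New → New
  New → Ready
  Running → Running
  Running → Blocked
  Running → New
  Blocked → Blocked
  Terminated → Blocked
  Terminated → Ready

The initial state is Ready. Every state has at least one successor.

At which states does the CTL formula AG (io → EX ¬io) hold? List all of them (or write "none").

{Ready, New, Running, Blocked, Terminated}

States satisfying io → EX ¬io: {Ready, New, Running, Blocked, Terminated}.
States satisfying AG (io → EX ¬io): {Ready, New, Running, Blocked, Terminated}.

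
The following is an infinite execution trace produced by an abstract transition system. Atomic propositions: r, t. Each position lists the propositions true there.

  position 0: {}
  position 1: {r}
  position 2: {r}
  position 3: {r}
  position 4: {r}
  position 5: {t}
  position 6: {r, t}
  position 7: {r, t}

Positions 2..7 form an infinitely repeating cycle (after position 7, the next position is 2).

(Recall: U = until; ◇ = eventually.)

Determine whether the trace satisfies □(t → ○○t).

Does not hold

t → ○○t must hold at every position from 0 onward. It fails at position 6, so □(t → ○○t) is false.
Positions where t holds: 5, 6, 7.
Check ○○t at each: 5→ok, 6→fails, 7→fails.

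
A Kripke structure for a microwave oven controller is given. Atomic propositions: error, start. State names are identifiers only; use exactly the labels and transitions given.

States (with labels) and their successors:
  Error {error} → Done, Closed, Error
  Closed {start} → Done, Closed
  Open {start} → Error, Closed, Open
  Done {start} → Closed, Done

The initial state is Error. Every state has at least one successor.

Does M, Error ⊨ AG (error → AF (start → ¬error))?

States satisfying error → AF (start → ¬error): {Error, Closed, Open, Done}.
States satisfying AG (error → AF (start → ¬error)): {Error, Closed, Open, Done}.
Every state reachable from Error satisfies error → AF (start → ¬error).
Error ∈ Sat(AG (error → AF (start → ¬error))).

Satisfied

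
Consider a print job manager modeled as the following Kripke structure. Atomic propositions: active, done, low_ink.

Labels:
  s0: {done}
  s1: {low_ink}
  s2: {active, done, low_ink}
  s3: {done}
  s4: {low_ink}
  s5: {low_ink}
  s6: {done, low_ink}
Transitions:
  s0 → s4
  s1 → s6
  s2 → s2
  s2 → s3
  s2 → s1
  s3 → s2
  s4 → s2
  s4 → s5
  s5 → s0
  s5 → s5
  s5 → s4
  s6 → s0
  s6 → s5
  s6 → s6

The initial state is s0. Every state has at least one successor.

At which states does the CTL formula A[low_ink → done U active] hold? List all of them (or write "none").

States satisfying low_ink → done: {s0, s2, s3, s6}.
States satisfying active: {s2}.
States satisfying A[low_ink → done U active]: {s2, s3}.

{s2, s3}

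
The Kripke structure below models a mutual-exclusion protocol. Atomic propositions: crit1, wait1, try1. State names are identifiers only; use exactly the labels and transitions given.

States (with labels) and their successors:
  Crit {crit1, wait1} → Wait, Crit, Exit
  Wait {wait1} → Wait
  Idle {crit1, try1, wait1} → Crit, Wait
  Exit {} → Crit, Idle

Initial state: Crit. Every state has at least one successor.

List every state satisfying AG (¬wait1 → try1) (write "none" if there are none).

States satisfying ¬wait1 → try1: {Crit, Wait, Idle}.
States satisfying AG (¬wait1 → try1): {Wait}.

{Wait}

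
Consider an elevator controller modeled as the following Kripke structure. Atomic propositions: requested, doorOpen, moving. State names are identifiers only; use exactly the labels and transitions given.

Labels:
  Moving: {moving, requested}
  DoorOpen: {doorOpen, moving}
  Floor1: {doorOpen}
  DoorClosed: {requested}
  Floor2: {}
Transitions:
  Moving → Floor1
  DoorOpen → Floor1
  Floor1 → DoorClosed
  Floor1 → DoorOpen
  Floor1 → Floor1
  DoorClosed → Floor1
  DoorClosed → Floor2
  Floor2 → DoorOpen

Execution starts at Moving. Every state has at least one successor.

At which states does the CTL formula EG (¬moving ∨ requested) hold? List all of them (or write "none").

States satisfying ¬moving ∨ requested: {Moving, Floor1, DoorClosed, Floor2}.
States satisfying EG (¬moving ∨ requested): {Moving, Floor1, DoorClosed}.

{Moving, Floor1, DoorClosed}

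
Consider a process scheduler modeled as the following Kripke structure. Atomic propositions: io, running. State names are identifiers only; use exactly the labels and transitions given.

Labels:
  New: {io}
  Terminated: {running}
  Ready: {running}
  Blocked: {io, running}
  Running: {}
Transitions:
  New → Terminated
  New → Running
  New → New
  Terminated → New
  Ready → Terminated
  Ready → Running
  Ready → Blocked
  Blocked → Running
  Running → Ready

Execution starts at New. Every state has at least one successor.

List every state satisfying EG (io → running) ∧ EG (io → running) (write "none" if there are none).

{Ready, Blocked, Running}

States satisfying io → running: {Terminated, Ready, Blocked, Running}.
States satisfying EG (io → running): {Ready, Blocked, Running}.
States satisfying EG (io → running) ∧ EG (io → running): {Ready, Blocked, Running}.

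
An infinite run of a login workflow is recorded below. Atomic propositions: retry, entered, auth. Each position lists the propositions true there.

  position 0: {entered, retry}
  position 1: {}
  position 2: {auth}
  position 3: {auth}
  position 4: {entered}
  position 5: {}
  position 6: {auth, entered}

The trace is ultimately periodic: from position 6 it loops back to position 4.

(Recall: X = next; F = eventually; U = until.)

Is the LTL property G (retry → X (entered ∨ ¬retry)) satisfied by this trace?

retry → X (entered ∨ ¬retry) holds at every position 0..6, and those are all positions ever visited, so G (retry → X (entered ∨ ¬retry)) holds.
Positions where retry holds: 0.
Check X (entered ∨ ¬retry) at each: 0→ok.

Satisfied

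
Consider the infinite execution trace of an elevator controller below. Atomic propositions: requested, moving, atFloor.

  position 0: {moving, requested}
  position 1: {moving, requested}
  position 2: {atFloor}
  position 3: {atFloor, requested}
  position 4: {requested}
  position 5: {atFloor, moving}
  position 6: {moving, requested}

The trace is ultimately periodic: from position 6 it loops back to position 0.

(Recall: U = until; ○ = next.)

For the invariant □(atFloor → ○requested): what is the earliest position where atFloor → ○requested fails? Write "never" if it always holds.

atFloor → ○requested holds at every position 0..6, and those are all the positions the trace ever visits, so the invariant □(atFloor → ○requested) is never violated.

never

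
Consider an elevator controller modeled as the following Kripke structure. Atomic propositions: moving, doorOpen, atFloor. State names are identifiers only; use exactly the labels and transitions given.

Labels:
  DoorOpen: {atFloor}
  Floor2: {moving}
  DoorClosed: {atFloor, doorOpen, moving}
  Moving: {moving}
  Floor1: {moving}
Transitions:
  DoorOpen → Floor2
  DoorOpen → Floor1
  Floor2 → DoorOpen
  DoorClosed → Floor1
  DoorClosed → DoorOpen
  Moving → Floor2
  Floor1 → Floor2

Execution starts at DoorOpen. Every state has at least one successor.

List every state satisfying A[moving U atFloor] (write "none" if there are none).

States satisfying moving: {Floor2, DoorClosed, Moving, Floor1}.
States satisfying atFloor: {DoorOpen, DoorClosed}.
States satisfying A[moving U atFloor]: {DoorOpen, Floor2, DoorClosed, Moving, Floor1}.

{DoorOpen, Floor2, DoorClosed, Moving, Floor1}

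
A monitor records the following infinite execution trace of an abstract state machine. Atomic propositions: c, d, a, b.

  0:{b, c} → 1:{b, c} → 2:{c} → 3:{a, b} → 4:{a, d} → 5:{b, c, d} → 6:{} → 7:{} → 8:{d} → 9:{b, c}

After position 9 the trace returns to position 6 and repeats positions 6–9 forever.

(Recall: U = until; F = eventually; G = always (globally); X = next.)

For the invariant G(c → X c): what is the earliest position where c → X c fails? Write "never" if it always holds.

Check c → X c at each position in order: 0 ✓, 1 ✓.
At position 2 the labels are {c} and the next position 3 has {a, b}, so c → X c is false there. This is the first violation.

2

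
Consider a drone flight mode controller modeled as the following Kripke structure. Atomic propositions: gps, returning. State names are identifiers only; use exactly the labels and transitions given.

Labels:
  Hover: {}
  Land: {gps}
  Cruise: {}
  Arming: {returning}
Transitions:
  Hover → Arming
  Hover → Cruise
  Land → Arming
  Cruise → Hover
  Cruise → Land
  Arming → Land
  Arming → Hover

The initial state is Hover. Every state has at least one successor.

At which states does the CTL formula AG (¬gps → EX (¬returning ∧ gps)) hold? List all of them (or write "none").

States satisfying ¬gps → EX (¬returning ∧ gps): {Land, Cruise, Arming}.
States satisfying AG (¬gps → EX (¬returning ∧ gps)): ∅.

none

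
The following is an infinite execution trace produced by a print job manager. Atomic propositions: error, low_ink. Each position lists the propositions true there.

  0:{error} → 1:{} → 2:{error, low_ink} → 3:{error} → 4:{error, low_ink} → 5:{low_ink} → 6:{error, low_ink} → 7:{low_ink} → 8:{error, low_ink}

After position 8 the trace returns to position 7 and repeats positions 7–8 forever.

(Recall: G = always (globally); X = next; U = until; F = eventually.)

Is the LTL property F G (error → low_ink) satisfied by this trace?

Holds

G (error → low_ink) holds at position 4, which is reachable from 0, so F G (error → low_ink) holds.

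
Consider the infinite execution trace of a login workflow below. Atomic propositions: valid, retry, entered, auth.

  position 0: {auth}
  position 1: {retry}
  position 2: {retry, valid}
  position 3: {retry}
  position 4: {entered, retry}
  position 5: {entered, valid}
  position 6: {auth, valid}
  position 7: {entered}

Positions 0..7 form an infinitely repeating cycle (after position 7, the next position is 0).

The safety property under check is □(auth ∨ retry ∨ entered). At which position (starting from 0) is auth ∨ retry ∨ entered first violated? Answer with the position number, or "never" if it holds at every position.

auth ∨ retry ∨ entered holds at every position 0..7, and those are all the positions the trace ever visits, so the invariant □(auth ∨ retry ∨ entered) is never violated.

never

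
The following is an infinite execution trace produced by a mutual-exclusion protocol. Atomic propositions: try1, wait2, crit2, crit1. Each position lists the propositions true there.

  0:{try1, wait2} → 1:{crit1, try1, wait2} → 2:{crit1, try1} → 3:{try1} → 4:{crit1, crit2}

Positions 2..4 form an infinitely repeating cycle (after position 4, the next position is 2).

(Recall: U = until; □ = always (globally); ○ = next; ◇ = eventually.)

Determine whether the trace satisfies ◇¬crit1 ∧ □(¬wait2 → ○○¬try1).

¬crit1 holds at position 0, which is reachable from 0, so ◇¬crit1 holds.
¬wait2 → ○○¬try1 must hold at every position from 0 onward. It fails at position 3, so □(¬wait2 → ○○¬try1) is false.
Positions where ¬wait2 holds: 2, 3, 4.
Check ○○¬try1 at each: 2→ok, 3→fails, 4→fails.
At position 0: ◇¬crit1 is true; □(¬wait2 → ○○¬try1) is false; so ◇¬crit1 ∧ □(¬wait2 → ○○¬try1) is false.

No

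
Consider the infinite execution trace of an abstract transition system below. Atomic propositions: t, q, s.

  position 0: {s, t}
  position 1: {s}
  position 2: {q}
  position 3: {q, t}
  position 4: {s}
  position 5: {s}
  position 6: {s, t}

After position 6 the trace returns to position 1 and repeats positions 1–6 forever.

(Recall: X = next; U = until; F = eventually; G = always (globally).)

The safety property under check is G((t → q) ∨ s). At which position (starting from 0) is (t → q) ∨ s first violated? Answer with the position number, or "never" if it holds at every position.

(t → q) ∨ s holds at every position 0..6, and those are all the positions the trace ever visits, so the invariant G((t → q) ∨ s) is never violated.

never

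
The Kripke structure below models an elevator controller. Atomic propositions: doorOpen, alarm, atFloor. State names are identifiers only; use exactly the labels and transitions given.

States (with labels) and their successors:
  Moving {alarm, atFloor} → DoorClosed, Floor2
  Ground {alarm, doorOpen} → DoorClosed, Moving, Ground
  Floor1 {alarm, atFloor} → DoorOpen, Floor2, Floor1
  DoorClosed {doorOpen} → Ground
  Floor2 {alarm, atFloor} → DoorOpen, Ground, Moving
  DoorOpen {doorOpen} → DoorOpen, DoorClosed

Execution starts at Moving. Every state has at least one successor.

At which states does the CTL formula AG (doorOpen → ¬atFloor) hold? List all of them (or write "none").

{Moving, Ground, Floor1, DoorClosed, Floor2, DoorOpen}

States satisfying doorOpen → ¬atFloor: {Moving, Ground, Floor1, DoorClosed, Floor2, DoorOpen}.
States satisfying AG (doorOpen → ¬atFloor): {Moving, Ground, Floor1, DoorClosed, Floor2, DoorOpen}.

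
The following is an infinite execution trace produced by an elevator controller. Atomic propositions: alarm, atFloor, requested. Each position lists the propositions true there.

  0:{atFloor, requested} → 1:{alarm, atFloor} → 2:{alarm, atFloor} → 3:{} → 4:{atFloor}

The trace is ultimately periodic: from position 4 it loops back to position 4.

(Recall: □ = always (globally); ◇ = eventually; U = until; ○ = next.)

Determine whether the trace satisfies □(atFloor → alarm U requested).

atFloor → alarm U requested must hold at every position from 0 onward. It fails at position 1, so □(atFloor → alarm U requested) is false.
Positions where atFloor holds: 0, 1, 2, 4.
Check alarm U requested at each: 0→ok, 1→fails, 2→fails, 4→fails.

Does not hold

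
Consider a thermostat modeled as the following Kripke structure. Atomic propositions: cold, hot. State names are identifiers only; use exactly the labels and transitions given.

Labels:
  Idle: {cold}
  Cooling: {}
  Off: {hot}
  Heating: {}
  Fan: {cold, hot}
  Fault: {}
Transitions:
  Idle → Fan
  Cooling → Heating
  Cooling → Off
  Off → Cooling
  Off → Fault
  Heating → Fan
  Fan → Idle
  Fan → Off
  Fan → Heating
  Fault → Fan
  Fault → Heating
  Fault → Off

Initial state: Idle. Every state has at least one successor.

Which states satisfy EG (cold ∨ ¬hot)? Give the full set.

{Idle, Cooling, Heating, Fan, Fault}

States satisfying cold ∨ ¬hot: {Idle, Cooling, Heating, Fan, Fault}.
States satisfying EG (cold ∨ ¬hot): {Idle, Cooling, Heating, Fan, Fault}.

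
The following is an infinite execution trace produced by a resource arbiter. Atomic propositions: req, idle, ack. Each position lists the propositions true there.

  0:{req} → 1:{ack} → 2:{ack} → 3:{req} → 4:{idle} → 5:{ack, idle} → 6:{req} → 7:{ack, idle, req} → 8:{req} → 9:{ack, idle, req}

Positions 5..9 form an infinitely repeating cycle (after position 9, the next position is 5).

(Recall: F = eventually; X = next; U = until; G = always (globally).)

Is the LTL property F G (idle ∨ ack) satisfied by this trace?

G (idle ∨ ack) is false at every position 0..9, so it never becomes true and F G (idle ∨ ack) fails.

No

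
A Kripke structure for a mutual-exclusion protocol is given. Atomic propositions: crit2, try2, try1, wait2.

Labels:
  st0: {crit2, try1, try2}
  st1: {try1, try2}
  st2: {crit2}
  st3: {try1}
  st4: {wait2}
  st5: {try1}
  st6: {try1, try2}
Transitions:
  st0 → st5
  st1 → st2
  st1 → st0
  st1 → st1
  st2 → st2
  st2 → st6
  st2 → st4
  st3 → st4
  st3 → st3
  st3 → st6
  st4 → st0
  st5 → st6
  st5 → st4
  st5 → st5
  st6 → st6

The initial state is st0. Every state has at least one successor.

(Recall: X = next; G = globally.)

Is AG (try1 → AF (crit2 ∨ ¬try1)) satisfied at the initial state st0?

States satisfying try1 → AF (crit2 ∨ ¬try1): {st0, st2, st4}.
States satisfying AG (try1 → AF (crit2 ∨ ¬try1)): ∅.
st5 is reachable from st0 and violates try1 → AF (crit2 ∨ ¬try1), so AG fails at st0.
st0 ∉ Sat(AG (try1 → AF (crit2 ∨ ¬try1))).

No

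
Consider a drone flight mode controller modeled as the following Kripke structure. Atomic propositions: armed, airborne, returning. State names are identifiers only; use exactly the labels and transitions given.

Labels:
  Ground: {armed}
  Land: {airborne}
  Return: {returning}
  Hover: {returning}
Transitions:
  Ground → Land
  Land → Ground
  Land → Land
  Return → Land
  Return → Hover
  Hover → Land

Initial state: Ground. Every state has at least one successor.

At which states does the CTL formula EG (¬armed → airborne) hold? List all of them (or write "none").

{Ground, Land}

States satisfying ¬armed → airborne: {Ground, Land}.
States satisfying EG (¬armed → airborne): {Ground, Land}.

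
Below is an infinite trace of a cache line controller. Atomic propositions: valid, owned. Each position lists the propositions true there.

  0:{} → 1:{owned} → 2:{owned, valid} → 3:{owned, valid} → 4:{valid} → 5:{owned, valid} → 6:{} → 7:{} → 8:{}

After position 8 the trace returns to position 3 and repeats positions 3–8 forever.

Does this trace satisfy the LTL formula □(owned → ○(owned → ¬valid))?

Does not hold

owned → ○(owned → ¬valid) must hold at every position from 0 onward. It fails at position 1, so □(owned → ○(owned → ¬valid)) is false.
Positions where owned holds: 1, 2, 3, 5.
Check ○(owned → ¬valid) at each: 1→fails, 2→fails, 3→ok, 5→ok.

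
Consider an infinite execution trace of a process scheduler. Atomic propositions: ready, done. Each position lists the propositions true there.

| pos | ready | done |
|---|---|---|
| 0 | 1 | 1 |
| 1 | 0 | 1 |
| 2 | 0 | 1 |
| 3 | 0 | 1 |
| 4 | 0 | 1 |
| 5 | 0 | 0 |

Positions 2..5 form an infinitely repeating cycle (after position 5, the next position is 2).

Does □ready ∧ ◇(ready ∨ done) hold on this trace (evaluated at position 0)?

Does not hold

ready must hold at every position from 0 onward. It fails at position 1, so □ready is false.
ready ∨ done holds at position 0, which is reachable from 0, so ◇(ready ∨ done) holds.
At position 0: □ready is false; ◇(ready ∨ done) is true; so □ready ∧ ◇(ready ∨ done) is false.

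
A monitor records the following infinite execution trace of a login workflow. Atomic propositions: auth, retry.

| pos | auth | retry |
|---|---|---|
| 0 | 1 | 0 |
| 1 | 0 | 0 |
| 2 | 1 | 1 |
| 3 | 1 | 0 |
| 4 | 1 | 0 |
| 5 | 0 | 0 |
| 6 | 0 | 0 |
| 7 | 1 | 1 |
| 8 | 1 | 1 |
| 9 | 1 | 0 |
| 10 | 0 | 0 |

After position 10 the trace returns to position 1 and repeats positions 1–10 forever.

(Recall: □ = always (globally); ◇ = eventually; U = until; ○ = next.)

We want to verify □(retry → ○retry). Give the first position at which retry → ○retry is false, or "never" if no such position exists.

2

Check retry → ○retry at each position in order: 0 ✓, 1 ✓.
At position 2 the labels are {auth, retry} and the next position 3 has {auth}, so retry → ○retry is false there. This is the first violation.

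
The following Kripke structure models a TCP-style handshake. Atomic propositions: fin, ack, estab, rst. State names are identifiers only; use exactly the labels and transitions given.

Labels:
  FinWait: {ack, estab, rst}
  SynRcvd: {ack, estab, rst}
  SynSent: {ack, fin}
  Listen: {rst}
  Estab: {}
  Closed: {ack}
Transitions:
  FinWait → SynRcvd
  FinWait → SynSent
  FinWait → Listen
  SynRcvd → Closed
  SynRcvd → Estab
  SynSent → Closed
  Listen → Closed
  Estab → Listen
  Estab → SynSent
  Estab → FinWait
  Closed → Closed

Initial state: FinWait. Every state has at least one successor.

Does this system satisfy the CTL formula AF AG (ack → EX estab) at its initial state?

States satisfying AG (ack → EX estab): ∅.
States satisfying AF AG (ack → EX estab): ∅.
There is a path from FinWait along which AG (ack → EX estab) never holds.
FinWait ∉ Sat(AF AG (ack → EX estab)).

Violated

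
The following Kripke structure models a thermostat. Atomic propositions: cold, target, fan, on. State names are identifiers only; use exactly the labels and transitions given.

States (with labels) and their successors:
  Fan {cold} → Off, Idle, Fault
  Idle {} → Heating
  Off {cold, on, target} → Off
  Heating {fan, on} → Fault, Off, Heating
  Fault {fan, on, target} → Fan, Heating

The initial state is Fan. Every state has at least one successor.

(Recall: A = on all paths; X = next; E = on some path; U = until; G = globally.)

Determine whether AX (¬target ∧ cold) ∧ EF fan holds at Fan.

States satisfying ¬target ∧ cold: {Fan}.
States satisfying AX (¬target ∧ cold): ∅.
States satisfying fan: {Heating, Fault}.
States satisfying EF fan: {Fan, Idle, Heating, Fault}.
States satisfying AX (¬target ∧ cold) ∧ EF fan: ∅.
Fan ∉ Sat(AX (¬target ∧ cold) ∧ EF fan).

Violated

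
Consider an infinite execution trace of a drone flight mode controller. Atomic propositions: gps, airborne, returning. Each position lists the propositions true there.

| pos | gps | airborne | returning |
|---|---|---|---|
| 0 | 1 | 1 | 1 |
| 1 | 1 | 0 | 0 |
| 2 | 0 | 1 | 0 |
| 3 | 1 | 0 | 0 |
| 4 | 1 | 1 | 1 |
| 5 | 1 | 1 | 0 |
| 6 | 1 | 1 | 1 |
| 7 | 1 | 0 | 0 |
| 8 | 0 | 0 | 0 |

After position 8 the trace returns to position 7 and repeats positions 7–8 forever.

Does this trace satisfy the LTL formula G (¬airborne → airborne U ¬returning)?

¬airborne → airborne U ¬returning holds at every position 0..8, and those are all positions ever visited, so G (¬airborne → airborne U ¬returning) holds.
Positions where ¬airborne holds: 1, 3, 7, 8.
Check airborne U ¬returning at each: 1→ok, 3→ok, 7→ok, 8→ok.

Satisfied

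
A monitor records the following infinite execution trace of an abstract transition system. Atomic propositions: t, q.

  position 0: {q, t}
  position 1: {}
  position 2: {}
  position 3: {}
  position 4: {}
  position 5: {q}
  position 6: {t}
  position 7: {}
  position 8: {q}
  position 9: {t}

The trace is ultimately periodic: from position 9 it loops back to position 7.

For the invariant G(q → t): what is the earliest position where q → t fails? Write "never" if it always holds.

5

Check q → t at each position in order: 0 ✓, 1 ✓, 2 ✓, 3 ✓, 4 ✓.
At position 5 the labels are {q}, so q → t is false there. This is the first violation.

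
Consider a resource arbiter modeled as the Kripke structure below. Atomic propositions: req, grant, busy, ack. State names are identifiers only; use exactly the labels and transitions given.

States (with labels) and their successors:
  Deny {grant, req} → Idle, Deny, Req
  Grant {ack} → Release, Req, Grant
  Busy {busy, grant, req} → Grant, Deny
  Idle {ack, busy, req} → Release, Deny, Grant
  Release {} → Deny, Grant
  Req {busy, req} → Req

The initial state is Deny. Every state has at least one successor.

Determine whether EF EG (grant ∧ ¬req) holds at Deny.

States satisfying EG (grant ∧ ¬req): ∅.
States satisfying EF EG (grant ∧ ¬req): ∅.
No suitable path/successor from Deny witnesses the formula.
Deny ∉ Sat(EF EG (grant ∧ ¬req)).

Violated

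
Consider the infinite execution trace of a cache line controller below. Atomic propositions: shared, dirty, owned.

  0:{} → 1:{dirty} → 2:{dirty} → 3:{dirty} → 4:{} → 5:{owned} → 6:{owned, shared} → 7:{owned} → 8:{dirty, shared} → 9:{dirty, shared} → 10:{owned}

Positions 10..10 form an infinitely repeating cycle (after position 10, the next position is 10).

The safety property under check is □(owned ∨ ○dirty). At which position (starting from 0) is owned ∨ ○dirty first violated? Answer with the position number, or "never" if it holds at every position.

Check owned ∨ ○dirty at each position in order: 0 ✓, 1 ✓, 2 ✓.
At position 3 the labels are {dirty} and the next position 4 has {}, so owned ∨ ○dirty is false there. This is the first violation.

3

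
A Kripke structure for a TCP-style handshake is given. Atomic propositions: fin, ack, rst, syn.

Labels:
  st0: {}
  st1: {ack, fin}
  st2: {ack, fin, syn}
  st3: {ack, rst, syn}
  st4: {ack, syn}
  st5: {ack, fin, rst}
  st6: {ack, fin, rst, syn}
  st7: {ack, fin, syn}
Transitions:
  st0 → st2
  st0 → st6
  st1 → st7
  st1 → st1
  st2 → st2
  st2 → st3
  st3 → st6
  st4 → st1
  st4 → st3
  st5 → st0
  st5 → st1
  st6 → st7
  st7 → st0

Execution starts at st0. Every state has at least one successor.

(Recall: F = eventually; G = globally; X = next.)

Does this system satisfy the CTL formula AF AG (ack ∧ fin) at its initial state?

No

States satisfying AG (ack ∧ fin): ∅.
States satisfying AF AG (ack ∧ fin): ∅.
There is a path from st0 along which AG (ack ∧ fin) never holds.
st0 ∉ Sat(AF AG (ack ∧ fin)).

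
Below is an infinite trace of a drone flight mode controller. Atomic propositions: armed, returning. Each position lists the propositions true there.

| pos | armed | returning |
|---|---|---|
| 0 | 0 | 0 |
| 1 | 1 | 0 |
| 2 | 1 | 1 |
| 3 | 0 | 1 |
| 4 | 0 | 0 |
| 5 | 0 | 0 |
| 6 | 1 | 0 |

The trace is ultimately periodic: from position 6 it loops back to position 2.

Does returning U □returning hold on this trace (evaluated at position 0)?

Does not hold

Walking from position 0: at position 0, □returning has not yet held and returning fails, so returning U □returning is false.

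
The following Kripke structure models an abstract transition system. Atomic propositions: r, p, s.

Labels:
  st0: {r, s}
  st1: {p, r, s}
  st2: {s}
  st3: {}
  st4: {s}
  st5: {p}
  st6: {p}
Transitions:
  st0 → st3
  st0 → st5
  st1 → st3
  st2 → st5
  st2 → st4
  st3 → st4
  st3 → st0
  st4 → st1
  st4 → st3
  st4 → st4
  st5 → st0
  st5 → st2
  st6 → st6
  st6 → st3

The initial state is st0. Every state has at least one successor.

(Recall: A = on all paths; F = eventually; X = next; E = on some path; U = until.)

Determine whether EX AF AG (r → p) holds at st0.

States satisfying AF AG (r → p): ∅.
States satisfying EX AF AG (r → p): ∅.
No suitable path/successor from st0 witnesses the formula.
st0 ∉ Sat(EX AF AG (r → p)).

Violated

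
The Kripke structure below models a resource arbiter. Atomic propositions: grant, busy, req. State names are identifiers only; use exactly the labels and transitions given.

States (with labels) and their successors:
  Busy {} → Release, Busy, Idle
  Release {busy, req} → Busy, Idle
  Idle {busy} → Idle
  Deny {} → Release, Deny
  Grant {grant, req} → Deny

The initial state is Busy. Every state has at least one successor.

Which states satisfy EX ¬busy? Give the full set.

States satisfying ¬busy: {Busy, Deny, Grant}.
States satisfying EX ¬busy: {Busy, Release, Deny, Grant}.

{Busy, Release, Deny, Grant}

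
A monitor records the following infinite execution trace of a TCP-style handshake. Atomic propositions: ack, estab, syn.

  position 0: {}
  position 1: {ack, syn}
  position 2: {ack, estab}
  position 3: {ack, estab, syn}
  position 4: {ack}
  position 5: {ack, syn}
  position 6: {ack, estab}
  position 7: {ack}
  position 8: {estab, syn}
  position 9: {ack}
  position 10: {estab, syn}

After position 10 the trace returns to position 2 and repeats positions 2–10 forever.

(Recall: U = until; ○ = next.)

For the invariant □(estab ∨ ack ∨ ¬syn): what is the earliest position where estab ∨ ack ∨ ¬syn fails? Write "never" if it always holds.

never

estab ∨ ack ∨ ¬syn holds at every position 0..10, and those are all the positions the trace ever visits, so the invariant □(estab ∨ ack ∨ ¬syn) is never violated.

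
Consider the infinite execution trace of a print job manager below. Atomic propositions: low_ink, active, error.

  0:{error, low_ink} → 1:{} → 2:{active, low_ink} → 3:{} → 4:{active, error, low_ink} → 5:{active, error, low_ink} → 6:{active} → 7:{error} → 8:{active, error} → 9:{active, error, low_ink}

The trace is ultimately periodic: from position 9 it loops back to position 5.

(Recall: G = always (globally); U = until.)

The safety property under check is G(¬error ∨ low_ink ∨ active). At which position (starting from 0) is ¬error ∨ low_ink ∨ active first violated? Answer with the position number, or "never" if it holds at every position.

Check ¬error ∨ low_ink ∨ active at each position in order: 0 ✓, 1 ✓, 2 ✓, 3 ✓, 4 ✓, 5 ✓, 6 ✓.
At position 7 the labels are {error}, so ¬error ∨ low_ink ∨ active is false there. This is the first violation.

7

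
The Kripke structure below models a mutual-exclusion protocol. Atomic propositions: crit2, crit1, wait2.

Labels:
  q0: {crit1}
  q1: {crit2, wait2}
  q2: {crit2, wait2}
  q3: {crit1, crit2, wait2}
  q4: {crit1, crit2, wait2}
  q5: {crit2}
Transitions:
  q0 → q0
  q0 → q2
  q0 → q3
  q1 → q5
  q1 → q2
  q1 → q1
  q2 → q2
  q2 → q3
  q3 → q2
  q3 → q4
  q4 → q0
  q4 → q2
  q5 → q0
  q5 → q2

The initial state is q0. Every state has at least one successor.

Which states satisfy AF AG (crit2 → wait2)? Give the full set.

{q0, q2, q3, q4, q5}

States satisfying AG (crit2 → wait2): {q0, q2, q3, q4}.
States satisfying AF AG (crit2 → wait2): {q0, q2, q3, q4, q5}.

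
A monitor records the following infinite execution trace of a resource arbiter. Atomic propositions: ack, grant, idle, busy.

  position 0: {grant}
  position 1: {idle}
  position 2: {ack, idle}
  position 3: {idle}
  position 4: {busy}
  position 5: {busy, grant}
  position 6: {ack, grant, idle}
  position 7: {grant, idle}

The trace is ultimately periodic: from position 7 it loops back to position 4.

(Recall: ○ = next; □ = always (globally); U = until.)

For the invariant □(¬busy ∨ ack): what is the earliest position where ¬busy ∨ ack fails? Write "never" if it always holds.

Check ¬busy ∨ ack at each position in order: 0 ✓, 1 ✓, 2 ✓, 3 ✓.
At position 4 the labels are {busy}, so ¬busy ∨ ack is false there. This is the first violation.

4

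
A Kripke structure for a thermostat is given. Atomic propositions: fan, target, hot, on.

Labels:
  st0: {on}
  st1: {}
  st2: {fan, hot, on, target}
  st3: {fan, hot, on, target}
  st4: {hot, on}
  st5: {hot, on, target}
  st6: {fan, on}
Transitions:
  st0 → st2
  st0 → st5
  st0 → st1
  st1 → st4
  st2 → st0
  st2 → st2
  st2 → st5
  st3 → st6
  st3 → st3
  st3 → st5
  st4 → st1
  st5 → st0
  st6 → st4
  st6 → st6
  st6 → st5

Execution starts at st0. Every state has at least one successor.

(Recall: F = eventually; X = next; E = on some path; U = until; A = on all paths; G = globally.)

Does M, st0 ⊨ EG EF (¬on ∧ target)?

Violated

States satisfying EF (¬on ∧ target): ∅.
States satisfying EG EF (¬on ∧ target): ∅.
No suitable path/successor from st0 witnesses the formula.
st0 ∉ Sat(EG EF (¬on ∧ target)).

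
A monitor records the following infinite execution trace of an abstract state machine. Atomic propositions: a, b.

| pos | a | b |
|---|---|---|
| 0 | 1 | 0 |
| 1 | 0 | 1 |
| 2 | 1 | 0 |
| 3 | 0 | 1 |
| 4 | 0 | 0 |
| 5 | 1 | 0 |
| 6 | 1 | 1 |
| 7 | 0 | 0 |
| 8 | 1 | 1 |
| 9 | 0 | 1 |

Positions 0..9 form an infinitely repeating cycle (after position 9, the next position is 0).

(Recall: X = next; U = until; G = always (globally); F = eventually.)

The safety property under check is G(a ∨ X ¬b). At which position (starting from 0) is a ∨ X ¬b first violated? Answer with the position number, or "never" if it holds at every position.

7

Check a ∨ X ¬b at each position in order: 0 ✓, 1 ✓, 2 ✓, 3 ✓, 4 ✓, 5 ✓, 6 ✓.
At position 7 the labels are {} and the next position 8 has {a, b}, so a ∨ X ¬b is false there. This is the first violation.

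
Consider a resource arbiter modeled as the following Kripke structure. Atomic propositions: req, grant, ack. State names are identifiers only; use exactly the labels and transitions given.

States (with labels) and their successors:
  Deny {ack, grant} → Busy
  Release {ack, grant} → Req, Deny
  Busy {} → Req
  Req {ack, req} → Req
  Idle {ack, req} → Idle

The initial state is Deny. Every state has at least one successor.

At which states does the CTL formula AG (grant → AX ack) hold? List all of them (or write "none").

States satisfying grant → AX ack: {Release, Busy, Req, Idle}.
States satisfying AG (grant → AX ack): {Busy, Req, Idle}.

{Busy, Req, Idle}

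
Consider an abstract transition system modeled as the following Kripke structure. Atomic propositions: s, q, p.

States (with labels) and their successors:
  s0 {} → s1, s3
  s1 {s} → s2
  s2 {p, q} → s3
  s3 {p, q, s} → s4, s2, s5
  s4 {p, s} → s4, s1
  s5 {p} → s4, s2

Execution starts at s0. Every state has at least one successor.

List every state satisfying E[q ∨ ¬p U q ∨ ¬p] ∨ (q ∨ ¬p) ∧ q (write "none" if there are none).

States satisfying q ∨ ¬p: {s0, s1, s2, s3}.
States satisfying E[q ∨ ¬p U q ∨ ¬p]: {s0, s1, s2, s3}.
States satisfying ¬p: {s0, s1}.
States satisfying (q ∨ ¬p) ∧ q: {s2, s3}.
States satisfying E[q ∨ ¬p U q ∨ ¬p] ∨ (q ∨ ¬p) ∧ q: {s0, s1, s2, s3}.

{s0, s1, s2, s3}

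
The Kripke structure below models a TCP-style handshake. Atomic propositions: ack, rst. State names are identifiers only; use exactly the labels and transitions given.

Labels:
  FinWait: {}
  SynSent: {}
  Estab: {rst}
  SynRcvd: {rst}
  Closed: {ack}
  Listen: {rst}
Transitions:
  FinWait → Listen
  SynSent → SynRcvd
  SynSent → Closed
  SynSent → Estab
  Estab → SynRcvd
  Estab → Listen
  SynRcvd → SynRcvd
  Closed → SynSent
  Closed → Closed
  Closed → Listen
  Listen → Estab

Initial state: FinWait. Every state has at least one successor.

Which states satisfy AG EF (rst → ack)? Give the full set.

none

States satisfying EF (rst → ack): {FinWait, SynSent, Closed}.
States satisfying AG EF (rst → ack): ∅.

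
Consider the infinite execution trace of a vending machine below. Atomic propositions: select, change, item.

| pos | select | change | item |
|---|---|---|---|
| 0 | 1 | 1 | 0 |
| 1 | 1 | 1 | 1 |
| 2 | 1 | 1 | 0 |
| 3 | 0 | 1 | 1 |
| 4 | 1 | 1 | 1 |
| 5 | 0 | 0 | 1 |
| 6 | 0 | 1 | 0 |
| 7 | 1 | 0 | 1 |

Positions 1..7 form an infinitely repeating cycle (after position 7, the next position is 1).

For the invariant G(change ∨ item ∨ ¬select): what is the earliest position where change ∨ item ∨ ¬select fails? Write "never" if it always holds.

change ∨ item ∨ ¬select holds at every position 0..7, and those are all the positions the trace ever visits, so the invariant G(change ∨ item ∨ ¬select) is never violated.

never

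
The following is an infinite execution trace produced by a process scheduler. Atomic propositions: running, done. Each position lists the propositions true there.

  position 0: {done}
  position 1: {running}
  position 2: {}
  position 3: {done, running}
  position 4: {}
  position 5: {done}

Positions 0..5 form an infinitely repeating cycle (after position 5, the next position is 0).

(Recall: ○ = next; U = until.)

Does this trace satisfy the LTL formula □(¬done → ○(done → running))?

¬done → ○(done → running) must hold at every position from 0 onward. It fails at position 4, so □(¬done → ○(done → running)) is false.
Positions where ¬done holds: 1, 2, 4.
Check ○(done → running) at each: 1→ok, 2→ok, 4→fails.

No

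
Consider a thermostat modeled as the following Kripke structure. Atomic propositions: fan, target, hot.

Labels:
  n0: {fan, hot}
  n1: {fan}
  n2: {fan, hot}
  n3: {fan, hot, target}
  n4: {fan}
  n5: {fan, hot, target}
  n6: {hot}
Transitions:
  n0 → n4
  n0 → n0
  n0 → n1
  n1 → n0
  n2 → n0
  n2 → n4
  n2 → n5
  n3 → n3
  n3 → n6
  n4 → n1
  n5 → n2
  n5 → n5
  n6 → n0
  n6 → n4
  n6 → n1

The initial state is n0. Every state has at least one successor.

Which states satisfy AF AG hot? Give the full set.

none

States satisfying AG hot: ∅.
States satisfying AF AG hot: ∅.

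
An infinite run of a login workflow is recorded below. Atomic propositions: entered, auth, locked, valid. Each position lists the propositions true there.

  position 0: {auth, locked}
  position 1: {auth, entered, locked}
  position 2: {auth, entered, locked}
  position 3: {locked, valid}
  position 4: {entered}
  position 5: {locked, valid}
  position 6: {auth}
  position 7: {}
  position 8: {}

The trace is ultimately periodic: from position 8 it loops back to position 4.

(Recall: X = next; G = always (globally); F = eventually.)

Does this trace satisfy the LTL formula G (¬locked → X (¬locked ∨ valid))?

¬locked → X (¬locked ∨ valid) holds at every position 0..8, and those are all positions ever visited, so G (¬locked → X (¬locked ∨ valid)) holds.
Positions where ¬locked holds: 4, 6, 7, 8.
Check X (¬locked ∨ valid) at each: 4→ok, 6→ok, 7→ok, 8→ok.

Holds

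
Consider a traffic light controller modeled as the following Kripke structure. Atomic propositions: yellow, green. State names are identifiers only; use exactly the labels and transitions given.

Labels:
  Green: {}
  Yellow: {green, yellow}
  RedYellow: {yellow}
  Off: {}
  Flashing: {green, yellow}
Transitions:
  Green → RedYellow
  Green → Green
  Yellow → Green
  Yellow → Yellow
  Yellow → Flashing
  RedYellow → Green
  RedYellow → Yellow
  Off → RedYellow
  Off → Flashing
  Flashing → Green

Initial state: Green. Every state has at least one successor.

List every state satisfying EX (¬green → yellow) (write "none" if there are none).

{Green, Yellow, RedYellow, Off}

States satisfying ¬green → yellow: {Yellow, RedYellow, Flashing}.
States satisfying EX (¬green → yellow): {Green, Yellow, RedYellow, Off}.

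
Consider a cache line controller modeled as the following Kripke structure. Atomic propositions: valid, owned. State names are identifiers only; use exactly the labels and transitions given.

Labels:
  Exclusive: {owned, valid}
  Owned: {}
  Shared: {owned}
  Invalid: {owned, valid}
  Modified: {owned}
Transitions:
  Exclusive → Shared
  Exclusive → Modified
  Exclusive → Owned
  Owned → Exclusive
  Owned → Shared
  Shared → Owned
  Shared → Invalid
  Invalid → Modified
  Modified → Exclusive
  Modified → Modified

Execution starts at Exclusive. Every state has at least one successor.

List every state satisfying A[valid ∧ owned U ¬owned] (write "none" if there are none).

{Owned}

States satisfying valid ∧ owned: {Exclusive, Invalid}.
States satisfying ¬owned: {Owned}.
States satisfying A[valid ∧ owned U ¬owned]: {Owned}.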